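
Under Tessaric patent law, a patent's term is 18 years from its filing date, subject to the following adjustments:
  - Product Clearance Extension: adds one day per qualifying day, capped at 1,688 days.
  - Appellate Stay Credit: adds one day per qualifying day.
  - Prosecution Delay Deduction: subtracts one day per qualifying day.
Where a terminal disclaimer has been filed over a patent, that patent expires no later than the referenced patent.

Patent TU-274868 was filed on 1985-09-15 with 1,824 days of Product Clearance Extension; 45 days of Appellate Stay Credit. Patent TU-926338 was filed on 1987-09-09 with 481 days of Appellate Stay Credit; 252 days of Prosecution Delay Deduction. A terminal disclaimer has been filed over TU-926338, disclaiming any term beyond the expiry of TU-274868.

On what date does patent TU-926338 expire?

Natural term of TU-926338:
  Base: filing + 18 years → 9 September 2005.
  Appellate Stay Credit: +481 days → 3 January 2007.
  Prosecution Delay Deduction: −252 days → 26 April 2006.
Expiry of referenced patent TU-274868:
  Base: filing + 18 years → 15 September 2003.
  Product Clearance Extension: 1824 days claimed exceeds the 1688-day cap, so +1688 days → 29 April 2008.
  Appellate Stay Credit: +45 days → 13 June 2008.
Terminal disclaimer: TU-926338 expires on the earlier of 26 April 2006 and 13 June 2008.

2006-04-26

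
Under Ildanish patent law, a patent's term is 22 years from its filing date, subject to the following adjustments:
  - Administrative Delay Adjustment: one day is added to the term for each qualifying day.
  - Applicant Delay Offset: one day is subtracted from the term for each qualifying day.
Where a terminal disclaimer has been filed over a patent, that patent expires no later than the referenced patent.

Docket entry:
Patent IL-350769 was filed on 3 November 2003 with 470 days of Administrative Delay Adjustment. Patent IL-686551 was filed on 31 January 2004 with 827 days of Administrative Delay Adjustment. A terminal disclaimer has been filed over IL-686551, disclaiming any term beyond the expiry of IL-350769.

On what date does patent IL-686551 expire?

Natural term of IL-686551:
  Base: filing + 22 years → 31 January 2026.
  Administrative Delay Adjustment: +827 days → 7 May 2028.
Expiry of referenced patent IL-350769:
  Base: filing + 22 years → 3 November 2025.
  Administrative Delay Adjustment: +470 days → 16 February 2027.
Terminal disclaimer: IL-686551 expires on the earlier of 7 May 2028 and 16 February 2027.

2027-02-16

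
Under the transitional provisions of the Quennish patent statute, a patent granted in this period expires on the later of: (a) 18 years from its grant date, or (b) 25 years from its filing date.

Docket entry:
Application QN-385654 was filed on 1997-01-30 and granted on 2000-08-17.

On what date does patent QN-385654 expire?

January 30, 2022

(a) grant + 18 years → 17 August 2018.
(b) filing + 25 years → 30 January 2022.
Later of the two: 30 January 2022.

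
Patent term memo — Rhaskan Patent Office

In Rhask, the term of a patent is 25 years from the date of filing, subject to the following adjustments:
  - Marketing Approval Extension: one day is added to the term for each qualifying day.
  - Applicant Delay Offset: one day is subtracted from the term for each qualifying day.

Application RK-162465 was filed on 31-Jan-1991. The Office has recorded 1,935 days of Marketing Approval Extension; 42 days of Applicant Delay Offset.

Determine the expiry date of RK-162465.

Base term: filing date + 25 years → 31 January 2016.
Marketing Approval Extension: +1935 days → 19 May 2021.
Applicant Delay Offset: −42 days → 7 April 2021.

April 7, 2021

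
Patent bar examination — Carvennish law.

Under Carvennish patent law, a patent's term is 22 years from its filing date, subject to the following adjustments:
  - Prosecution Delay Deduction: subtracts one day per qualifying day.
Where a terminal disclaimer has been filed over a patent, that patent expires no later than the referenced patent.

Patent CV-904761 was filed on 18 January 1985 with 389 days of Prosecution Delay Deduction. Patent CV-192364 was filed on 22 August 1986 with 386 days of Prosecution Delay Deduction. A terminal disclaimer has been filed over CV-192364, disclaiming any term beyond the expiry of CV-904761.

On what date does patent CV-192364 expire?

Natural term of CV-192364:
  Base: filing + 22 years → 22 August 2008.
  Prosecution Delay Deduction: −386 days → 2 August 2007.
Expiry of referenced patent CV-904761:
  Base: filing + 22 years → 18 January 2007.
  Prosecution Delay Deduction: −389 days → 25 December 2005.
Terminal disclaimer: CV-192364 expires on the earlier of 2 August 2007 and 25 December 2005.

December 25, 2005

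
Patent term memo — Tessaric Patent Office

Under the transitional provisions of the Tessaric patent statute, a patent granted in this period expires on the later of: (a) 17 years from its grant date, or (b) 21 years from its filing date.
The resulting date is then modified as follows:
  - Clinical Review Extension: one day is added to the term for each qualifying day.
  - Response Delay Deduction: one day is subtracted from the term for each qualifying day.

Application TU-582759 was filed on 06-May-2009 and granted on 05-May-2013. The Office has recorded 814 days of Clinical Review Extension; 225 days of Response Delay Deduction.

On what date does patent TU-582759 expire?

(a) grant + 17 years → 5 May 2030.
(b) filing + 21 years → 6 May 2030.
Later of the two: 6 May 2030.
Clinical Review Extension: +814 days → 28 July 2032.
Response Delay Deduction: −225 days → 16 December 2031.

2031-12-16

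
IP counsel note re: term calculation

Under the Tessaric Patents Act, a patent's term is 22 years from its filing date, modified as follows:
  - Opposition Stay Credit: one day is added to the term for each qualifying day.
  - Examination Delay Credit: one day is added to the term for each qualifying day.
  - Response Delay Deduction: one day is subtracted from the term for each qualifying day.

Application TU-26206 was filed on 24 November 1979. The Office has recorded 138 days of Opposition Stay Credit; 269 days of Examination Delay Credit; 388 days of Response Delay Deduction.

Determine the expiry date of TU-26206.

2001-12-13

Base term: filing date + 22 years → 24 November 2001.
Opposition Stay Credit: +138 days → 11 April 2002.
Examination Delay Credit: +269 days → 5 January 2003.
Response Delay Deduction: −388 days → 13 December 2001.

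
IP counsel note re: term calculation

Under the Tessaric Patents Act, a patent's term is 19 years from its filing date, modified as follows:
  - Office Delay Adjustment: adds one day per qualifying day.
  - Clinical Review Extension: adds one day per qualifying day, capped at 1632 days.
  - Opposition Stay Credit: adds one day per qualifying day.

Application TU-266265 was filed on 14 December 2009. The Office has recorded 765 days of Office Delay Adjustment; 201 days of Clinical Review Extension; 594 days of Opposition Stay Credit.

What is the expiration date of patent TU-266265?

Base term: filing date + 19 years → 14 December 2028.
Office Delay Adjustment: +765 days → 18 January 2031.
Clinical Review Extension: 201 days (within the 1632-day cap) → +201 days → 7 August 2031.
Opposition Stay Credit: +594 days → 23 March 2033.

March 23, 2033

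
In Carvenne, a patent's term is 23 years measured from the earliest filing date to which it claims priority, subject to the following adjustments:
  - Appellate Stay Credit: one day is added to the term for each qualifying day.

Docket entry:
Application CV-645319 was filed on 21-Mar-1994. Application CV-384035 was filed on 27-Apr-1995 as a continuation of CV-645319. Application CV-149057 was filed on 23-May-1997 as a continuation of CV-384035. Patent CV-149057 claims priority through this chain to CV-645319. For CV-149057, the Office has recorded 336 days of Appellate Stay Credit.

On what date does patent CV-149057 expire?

February 20, 2018

Earliest priority filing: 21 March 1994.
Base term: 21 March 1994 + 23 years → 21 March 2017.
Appellate Stay Credit: +336 days → 20 February 2018.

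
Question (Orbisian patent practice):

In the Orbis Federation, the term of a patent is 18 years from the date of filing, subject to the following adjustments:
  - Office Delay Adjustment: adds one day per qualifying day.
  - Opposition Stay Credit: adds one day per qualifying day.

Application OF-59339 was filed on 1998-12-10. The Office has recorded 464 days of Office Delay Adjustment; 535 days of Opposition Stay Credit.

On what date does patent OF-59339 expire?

September 5, 2019

Base term: filing date + 18 years → 10 December 2016.
Office Delay Adjustment: +464 days → 19 March 2018.
Opposition Stay Credit: +535 days → 5 September 2019.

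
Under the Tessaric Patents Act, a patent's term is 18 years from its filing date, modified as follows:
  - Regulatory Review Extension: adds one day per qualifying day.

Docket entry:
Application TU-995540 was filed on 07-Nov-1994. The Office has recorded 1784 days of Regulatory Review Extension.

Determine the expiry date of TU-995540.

Base term: filing date + 18 years → 7 November 2012.
Regulatory Review Extension: +1784 days → 26 September 2017.

September 26, 2017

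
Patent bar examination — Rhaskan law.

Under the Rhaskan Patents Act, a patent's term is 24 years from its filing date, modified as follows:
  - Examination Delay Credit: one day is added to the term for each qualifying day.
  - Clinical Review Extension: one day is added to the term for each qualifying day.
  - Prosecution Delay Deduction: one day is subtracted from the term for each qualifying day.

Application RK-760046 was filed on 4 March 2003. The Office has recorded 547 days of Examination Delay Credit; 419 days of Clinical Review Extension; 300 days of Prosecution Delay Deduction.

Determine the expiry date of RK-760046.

Base term: filing date + 24 years → 4 March 2027.
Examination Delay Credit: +547 days → 1 September 2028.
Clinical Review Extension: +419 days → 25 October 2029.
Prosecution Delay Deduction: −300 days → 29 December 2028.

2028-12-29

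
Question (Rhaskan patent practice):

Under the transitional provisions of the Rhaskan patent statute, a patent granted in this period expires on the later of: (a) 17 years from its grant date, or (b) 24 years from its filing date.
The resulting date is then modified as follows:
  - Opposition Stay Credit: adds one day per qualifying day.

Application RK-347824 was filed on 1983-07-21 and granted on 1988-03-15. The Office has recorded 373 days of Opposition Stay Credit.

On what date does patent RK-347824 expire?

(a) grant + 17 years → 15 March 2005.
(b) filing + 24 years → 21 July 2007.
Later of the two: 21 July 2007.
Opposition Stay Credit: +373 days → 28 July 2008.

July 28, 2008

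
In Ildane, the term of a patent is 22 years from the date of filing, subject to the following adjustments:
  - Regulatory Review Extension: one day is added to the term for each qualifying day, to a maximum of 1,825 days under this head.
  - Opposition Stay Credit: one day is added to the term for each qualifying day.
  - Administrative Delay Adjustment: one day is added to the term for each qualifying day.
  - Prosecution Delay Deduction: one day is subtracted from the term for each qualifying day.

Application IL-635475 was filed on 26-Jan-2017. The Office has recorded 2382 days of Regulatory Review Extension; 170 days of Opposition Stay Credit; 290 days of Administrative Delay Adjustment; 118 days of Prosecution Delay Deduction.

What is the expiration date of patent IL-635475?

Base term: filing date + 22 years → 26 January 2039.
Regulatory Review Extension: 2382 days claimed exceeds the 1825-day cap, so +1825 days → 25 January 2044.
Opposition Stay Credit: +170 days → 13 July 2044.
Administrative Delay Adjustment: +290 days → 29 April 2045.
Prosecution Delay Deduction: −118 days → 1 January 2045.

2045-01-01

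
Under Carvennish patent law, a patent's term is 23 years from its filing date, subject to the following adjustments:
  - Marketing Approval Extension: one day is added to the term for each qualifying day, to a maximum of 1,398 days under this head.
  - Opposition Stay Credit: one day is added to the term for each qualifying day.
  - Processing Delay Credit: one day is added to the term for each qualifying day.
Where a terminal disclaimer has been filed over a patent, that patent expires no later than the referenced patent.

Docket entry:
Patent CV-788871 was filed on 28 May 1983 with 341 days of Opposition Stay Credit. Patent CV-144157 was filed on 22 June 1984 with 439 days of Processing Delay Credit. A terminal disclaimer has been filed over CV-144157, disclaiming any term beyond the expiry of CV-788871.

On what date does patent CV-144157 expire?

Natural term of CV-144157:
  Base: filing + 23 years → 22 June 2007.
  Processing Delay Credit: +439 days → 3 September 2008.
Expiry of referenced patent CV-788871:
  Base: filing + 23 years → 28 May 2006.
  Opposition Stay Credit: +341 days → 4 May 2007.
Terminal disclaimer: CV-144157 expires on the earlier of 3 September 2008 and 4 May 2007.

May 4, 2007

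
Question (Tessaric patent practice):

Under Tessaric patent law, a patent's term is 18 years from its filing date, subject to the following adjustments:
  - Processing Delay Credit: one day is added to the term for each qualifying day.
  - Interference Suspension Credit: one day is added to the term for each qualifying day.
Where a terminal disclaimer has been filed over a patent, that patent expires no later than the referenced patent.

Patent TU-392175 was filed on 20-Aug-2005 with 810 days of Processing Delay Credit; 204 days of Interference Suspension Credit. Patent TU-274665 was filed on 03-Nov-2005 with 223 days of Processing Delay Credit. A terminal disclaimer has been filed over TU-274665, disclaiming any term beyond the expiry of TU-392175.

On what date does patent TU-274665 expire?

2024-06-13

Natural term of TU-274665:
  Base: filing + 18 years → 3 November 2023.
  Processing Delay Credit: +223 days → 13 June 2024.
Expiry of referenced patent TU-392175:
  Base: filing + 18 years → 20 August 2023.
  Processing Delay Credit: +810 days → 7 November 2025.
  Interference Suspension Credit: +204 days → 30 May 2026.
Terminal disclaimer: TU-274665 expires on the earlier of 13 June 2024 and 30 May 2026.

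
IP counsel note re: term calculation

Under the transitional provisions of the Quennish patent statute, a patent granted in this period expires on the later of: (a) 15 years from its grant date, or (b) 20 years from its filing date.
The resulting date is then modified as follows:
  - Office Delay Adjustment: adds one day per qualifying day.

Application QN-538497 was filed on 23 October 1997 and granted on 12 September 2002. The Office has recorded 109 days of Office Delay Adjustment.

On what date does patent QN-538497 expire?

2018-02-09

(a) grant + 15 years → 12 September 2017.
(b) filing + 20 years → 23 October 2017.
Later of the two: 23 October 2017.
Office Delay Adjustment: +109 days → 9 February 2018.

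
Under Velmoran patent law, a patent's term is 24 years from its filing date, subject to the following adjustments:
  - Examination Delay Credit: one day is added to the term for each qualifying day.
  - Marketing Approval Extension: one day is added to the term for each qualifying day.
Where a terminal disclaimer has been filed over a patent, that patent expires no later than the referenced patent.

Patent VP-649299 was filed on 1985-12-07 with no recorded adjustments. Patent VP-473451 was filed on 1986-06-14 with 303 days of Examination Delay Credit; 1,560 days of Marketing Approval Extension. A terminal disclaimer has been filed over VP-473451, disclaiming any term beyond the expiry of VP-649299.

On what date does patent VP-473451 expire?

Natural term of VP-473451:
  Base: filing + 24 years → 14 June 2010.
  Examination Delay Credit: +303 days → 13 April 2011.
  Marketing Approval Extension: +1560 days → 21 July 2015.
Expiry of referenced patent VP-649299:
  Base: filing + 24 years → 7 December 2009.
Terminal disclaimer: VP-473451 expires on the earlier of 21 July 2015 and 7 December 2009.

December 7, 2009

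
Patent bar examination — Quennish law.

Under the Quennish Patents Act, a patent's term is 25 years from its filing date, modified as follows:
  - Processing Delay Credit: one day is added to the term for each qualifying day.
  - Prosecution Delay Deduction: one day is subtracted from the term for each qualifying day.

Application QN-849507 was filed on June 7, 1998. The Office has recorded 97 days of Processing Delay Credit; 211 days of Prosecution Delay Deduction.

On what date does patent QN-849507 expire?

February 13, 2023

Base term: filing date + 25 years → 7 June 2023.
Processing Delay Credit: +97 days → 12 September 2023.
Prosecution Delay Deduction: −211 days → 13 February 2023.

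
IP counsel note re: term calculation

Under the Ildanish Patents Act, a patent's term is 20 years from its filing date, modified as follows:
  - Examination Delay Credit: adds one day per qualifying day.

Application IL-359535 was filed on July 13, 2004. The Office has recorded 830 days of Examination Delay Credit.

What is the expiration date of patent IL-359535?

2026-10-21

Base term: filing date + 20 years → 13 July 2024.
Examination Delay Credit: +830 days → 21 October 2026.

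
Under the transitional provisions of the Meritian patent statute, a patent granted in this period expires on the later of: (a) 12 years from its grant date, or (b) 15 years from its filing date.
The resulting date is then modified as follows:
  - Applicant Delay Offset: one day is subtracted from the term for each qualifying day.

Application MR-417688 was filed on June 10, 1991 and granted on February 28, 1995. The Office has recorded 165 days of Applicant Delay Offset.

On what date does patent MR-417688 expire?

2006-09-16

(a) grant + 12 years → 28 February 2007.
(b) filing + 15 years → 10 June 2006.
Later of the two: 28 February 2007.
Applicant Delay Offset: −165 days → 16 September 2006.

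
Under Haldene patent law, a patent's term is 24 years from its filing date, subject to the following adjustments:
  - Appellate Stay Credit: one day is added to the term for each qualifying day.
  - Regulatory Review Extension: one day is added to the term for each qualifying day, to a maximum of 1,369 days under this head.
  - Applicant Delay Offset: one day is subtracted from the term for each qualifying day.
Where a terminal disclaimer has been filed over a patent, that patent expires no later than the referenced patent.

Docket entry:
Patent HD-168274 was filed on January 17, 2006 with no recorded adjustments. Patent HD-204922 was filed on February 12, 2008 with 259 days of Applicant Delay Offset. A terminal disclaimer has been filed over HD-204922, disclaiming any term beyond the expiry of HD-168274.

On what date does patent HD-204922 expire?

Natural term of HD-204922:
  Base: filing + 24 years → 12 February 2032.
  Applicant Delay Offset: −259 days → 29 May 2031.
Expiry of referenced patent HD-168274:
  Base: filing + 24 years → 17 January 2030.
Terminal disclaimer: HD-204922 expires on the earlier of 29 May 2031 and 17 January 2030.

2030-01-17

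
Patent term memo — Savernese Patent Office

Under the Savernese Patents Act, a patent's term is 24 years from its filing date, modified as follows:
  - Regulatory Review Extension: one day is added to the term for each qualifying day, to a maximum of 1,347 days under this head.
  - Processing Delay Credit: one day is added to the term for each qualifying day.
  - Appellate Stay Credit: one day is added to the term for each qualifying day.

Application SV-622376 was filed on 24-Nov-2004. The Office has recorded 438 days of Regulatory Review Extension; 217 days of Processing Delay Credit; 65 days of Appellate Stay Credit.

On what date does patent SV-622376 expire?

November 14, 2030

Base term: filing date + 24 years → 24 November 2028.
Regulatory Review Extension: 438 days (within the 1347-day cap) → +438 days → 5 February 2030.
Processing Delay Credit: +217 days → 10 September 2030.
Appellate Stay Credit: +65 days → 14 November 2030.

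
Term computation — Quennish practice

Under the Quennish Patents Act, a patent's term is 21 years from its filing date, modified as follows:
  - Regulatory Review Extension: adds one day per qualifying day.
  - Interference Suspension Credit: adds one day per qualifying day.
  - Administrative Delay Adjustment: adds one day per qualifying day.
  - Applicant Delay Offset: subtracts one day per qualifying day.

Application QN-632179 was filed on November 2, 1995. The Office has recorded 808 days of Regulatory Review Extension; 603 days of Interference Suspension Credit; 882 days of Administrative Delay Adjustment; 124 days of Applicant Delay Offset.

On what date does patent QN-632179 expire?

October 11, 2022

Base term: filing date + 21 years → 2 November 2016.
Regulatory Review Extension: +808 days → 19 January 2019.
Interference Suspension Credit: +603 days → 13 September 2020.
Administrative Delay Adjustment: +882 days → 12 February 2023.
Applicant Delay Offset: −124 days → 11 October 2022.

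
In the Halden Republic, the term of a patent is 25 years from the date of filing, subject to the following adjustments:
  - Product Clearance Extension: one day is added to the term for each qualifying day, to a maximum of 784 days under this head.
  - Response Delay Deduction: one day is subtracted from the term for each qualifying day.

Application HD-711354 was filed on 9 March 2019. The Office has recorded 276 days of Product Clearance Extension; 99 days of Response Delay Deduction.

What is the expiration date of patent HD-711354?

Base term: filing date + 25 years → 9 March 2044.
Product Clearance Extension: 276 days (within the 784-day cap) → +276 days → 10 December 2044.
Response Delay Deduction: −99 days → 2 September 2044.

2044-09-02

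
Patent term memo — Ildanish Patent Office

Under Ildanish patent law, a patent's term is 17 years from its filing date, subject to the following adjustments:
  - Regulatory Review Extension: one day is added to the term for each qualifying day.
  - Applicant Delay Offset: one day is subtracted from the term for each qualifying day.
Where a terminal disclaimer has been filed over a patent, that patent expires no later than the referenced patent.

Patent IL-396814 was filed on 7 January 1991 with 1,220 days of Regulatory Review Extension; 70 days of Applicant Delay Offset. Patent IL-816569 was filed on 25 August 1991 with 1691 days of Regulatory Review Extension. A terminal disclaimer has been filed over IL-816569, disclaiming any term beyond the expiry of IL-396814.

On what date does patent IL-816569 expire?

Natural term of IL-816569:
  Base: filing + 17 years → 25 August 2008.
  Regulatory Review Extension: +1691 days → 12 April 2013.
Expiry of referenced patent IL-396814:
  Base: filing + 17 years → 7 January 2008.
  Regulatory Review Extension: +1220 days → 11 May 2011.
  Applicant Delay Offset: −70 days → 2 March 2011.
Terminal disclaimer: IL-816569 expires on the earlier of 12 April 2013 and 2 March 2011.

2011-03-02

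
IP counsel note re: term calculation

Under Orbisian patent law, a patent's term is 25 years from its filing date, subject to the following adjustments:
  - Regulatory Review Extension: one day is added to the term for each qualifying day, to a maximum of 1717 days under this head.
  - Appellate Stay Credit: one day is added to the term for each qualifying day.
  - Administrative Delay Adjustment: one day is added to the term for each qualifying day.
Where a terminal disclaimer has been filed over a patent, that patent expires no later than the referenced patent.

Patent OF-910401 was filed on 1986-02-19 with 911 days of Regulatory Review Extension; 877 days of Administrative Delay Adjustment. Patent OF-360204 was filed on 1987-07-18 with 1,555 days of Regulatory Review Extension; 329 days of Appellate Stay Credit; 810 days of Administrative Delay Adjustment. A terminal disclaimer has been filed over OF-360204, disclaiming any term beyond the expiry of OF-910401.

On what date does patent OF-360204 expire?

Natural term of OF-360204:
  Base: filing + 25 years → 18 July 2012.
  Regulatory Review Extension: 1555 days (within the 1717-day cap) → +1555 days → 20 October 2016.
  Appellate Stay Credit: +329 days → 14 September 2017.
  Administrative Delay Adjustment: +810 days → 3 December 2019.
Expiry of referenced patent OF-910401:
  Base: filing + 25 years → 19 February 2011.
  Regulatory Review Extension: 911 days (within the 1717-day cap) → +911 days → 18 August 2013.
  Administrative Delay Adjustment: +877 days → 12 January 2016.
Terminal disclaimer: OF-360204 expires on the earlier of 3 December 2019 and 12 January 2016.

2016-01-12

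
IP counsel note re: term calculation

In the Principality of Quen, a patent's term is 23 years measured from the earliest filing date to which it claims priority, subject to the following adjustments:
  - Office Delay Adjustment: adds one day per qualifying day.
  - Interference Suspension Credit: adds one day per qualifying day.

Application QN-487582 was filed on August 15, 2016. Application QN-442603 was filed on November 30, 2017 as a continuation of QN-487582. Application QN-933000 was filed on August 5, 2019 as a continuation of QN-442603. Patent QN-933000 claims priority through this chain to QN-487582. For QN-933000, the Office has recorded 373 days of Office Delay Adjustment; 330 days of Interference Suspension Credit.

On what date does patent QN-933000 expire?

Earliest priority filing: 15 August 2016.
Base term: 15 August 2016 + 23 years → 15 August 2039.
Office Delay Adjustment: +373 days → 22 August 2040.
Interference Suspension Credit: +330 days → 18 July 2041.

July 18, 2041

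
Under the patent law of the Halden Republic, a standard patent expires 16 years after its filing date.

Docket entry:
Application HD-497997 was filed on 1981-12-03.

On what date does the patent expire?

Filing date + 16 years → 3 December 1997.

1997-12-03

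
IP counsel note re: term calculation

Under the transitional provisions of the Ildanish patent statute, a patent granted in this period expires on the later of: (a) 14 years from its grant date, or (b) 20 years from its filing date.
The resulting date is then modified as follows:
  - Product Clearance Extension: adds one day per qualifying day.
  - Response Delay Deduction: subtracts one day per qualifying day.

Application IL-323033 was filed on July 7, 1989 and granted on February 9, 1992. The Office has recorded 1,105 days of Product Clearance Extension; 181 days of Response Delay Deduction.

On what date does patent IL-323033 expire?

(a) grant + 14 years → 9 February 2006.
(b) filing + 20 years → 7 July 2009.
Later of the two: 7 July 2009.
Product Clearance Extension: +1105 days → 16 July 2012.
Response Delay Deduction: −181 days → 17 January 2012.

January 17, 2012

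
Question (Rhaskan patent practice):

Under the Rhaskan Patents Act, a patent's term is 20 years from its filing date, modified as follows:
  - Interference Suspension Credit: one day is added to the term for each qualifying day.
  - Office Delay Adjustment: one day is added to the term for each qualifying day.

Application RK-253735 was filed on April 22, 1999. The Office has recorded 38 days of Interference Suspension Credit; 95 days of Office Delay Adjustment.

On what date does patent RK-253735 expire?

Base term: filing date + 20 years → 22 April 2019.
Interference Suspension Credit: +38 days → 30 May 2019.
Office Delay Adjustment: +95 days → 2 September 2019.

2019-09-02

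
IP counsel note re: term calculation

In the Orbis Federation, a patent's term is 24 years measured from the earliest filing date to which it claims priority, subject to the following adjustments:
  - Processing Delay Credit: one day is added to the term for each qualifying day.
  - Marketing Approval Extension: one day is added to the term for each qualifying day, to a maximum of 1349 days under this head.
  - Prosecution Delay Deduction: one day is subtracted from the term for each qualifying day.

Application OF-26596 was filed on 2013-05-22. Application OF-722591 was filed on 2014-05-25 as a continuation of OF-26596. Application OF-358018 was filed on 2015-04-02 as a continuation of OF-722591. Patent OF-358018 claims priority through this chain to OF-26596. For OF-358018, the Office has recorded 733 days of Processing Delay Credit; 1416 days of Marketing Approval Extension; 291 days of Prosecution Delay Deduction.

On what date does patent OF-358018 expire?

2042-04-17

Earliest priority filing: 22 May 2013.
Base term: 22 May 2013 + 24 years → 22 May 2037.
Processing Delay Credit: +733 days → 25 May 2039.
Marketing Approval Extension: 1416 days claimed exceeds the 1349-day cap, so +1349 days → 2 February 2043.
Prosecution Delay Deduction: −291 days → 17 April 2042.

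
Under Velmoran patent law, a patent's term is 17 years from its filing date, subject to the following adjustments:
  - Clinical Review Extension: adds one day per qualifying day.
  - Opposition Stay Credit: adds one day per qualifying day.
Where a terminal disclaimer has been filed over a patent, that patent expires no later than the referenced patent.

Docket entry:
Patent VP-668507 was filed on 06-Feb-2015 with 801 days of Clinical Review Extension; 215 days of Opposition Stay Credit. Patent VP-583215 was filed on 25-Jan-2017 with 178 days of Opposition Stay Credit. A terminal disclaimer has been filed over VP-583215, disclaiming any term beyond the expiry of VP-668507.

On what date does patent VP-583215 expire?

July 22, 2034

Natural term of VP-583215:
  Base: filing + 17 years → 25 January 2034.
  Opposition Stay Credit: +178 days → 22 July 2034.
Expiry of referenced patent VP-668507:
  Base: filing + 17 years → 6 February 2032.
  Clinical Review Extension: +801 days → 17 April 2034.
  Opposition Stay Credit: +215 days → 18 November 2034.
Terminal disclaimer: VP-583215 expires on the earlier of 22 July 2034 and 18 November 2034.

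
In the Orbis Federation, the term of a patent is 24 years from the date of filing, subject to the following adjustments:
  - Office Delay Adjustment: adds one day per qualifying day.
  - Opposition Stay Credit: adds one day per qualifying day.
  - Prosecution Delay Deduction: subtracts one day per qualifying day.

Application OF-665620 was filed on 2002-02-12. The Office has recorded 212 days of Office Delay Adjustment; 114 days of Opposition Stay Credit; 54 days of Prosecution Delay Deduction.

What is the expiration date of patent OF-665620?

Base term: filing date + 24 years → 12 February 2026.
Office Delay Adjustment: +212 days → 12 September 2026.
Opposition Stay Credit: +114 days → 4 January 2027.
Prosecution Delay Deduction: −54 days → 11 November 2026.

2026-11-11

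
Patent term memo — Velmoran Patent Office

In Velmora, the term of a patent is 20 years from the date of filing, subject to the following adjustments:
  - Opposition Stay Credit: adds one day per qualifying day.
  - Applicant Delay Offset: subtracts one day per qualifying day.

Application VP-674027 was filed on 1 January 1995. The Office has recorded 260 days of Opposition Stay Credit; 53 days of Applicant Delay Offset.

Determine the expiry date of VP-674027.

Base term: filing date + 20 years → 1 January 2015.
Opposition Stay Credit: +260 days → 18 September 2015.
Applicant Delay Offset: −53 days → 27 July 2015.

2015-07-27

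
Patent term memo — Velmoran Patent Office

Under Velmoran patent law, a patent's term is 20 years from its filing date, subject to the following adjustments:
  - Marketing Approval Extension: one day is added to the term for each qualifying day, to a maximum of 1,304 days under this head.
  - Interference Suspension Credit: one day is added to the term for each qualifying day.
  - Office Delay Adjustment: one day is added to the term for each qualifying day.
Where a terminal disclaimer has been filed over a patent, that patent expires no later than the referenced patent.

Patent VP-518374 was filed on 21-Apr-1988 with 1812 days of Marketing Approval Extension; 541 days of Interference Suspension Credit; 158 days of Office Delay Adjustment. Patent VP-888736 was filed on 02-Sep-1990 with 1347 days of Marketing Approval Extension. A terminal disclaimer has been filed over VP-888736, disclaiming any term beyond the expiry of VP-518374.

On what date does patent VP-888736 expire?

Natural term of VP-888736:
  Base: filing + 20 years → 2 September 2010.
  Marketing Approval Extension: 1347 days claimed exceeds the 1304-day cap, so +1304 days → 29 March 2014.
Expiry of referenced patent VP-518374:
  Base: filing + 20 years → 21 April 2008.
  Marketing Approval Extension: 1812 days claimed exceeds the 1304-day cap, so +1304 days → 16 November 2011.
  Interference Suspension Credit: +541 days → 10 May 2013.
  Office Delay Adjustment: +158 days → 15 October 2013.
Terminal disclaimer: VP-888736 expires on the earlier of 29 March 2014 and 15 October 2013.

2013-10-15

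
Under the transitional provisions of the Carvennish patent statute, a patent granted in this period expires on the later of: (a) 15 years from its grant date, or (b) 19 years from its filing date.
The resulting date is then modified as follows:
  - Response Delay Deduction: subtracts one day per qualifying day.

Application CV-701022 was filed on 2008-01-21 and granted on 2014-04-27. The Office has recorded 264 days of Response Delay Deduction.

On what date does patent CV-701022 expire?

(a) grant + 15 years → 27 April 2029.
(b) filing + 19 years → 21 January 2027.
Later of the two: 27 April 2029.
Response Delay Deduction: −264 days → 6 August 2028.

2028-08-06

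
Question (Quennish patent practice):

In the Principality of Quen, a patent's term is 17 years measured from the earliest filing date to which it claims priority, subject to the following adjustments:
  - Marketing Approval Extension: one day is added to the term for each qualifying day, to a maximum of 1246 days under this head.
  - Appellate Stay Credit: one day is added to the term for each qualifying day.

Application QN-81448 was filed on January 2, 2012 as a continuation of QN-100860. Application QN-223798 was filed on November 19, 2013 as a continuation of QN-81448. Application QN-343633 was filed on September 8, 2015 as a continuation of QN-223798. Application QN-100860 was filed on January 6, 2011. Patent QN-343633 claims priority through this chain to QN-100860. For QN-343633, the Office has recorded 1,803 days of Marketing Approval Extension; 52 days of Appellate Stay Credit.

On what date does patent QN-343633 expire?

2031-07-27

Earliest priority filing: 6 January 2011.
Base term: 6 January 2011 + 17 years → 6 January 2028.
Marketing Approval Extension: 1803 days claimed exceeds the 1246-day cap, so +1246 days → 5 June 2031.
Appellate Stay Credit: +52 days → 27 July 2031.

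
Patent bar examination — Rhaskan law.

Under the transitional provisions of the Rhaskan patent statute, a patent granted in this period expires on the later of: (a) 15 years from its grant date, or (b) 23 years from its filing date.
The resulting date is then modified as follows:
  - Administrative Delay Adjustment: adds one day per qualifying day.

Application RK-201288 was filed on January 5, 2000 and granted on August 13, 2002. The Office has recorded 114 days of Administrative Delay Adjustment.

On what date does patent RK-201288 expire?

(a) grant + 15 years → 13 August 2017.
(b) filing + 23 years → 5 January 2023.
Later of the two: 5 January 2023.
Administrative Delay Adjustment: +114 days → 29 April 2023.

2023-04-29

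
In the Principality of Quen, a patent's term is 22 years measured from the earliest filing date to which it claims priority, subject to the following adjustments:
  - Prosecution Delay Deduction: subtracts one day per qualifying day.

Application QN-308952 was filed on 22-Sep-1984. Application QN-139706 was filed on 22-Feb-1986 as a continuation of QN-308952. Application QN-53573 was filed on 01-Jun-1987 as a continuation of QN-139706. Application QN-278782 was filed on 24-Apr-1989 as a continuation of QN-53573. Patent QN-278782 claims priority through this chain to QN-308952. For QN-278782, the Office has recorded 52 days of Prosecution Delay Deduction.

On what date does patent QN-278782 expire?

Earliest priority filing: 22 September 1984.
Base term: 22 September 1984 + 22 years → 22 September 2006.
Prosecution Delay Deduction: −52 days → 1 August 2006.

August 1, 2006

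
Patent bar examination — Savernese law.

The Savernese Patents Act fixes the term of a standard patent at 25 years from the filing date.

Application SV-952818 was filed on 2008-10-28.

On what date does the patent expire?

Filing date + 25 years → 28 October 2033.

2033-10-28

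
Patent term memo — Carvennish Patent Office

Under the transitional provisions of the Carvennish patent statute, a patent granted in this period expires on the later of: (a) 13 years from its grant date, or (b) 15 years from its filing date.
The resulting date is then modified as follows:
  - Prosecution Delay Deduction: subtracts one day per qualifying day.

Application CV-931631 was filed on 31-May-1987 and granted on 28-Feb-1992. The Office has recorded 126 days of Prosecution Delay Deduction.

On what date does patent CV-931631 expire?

(a) grant + 13 years → 28 February 2005.
(b) filing + 15 years → 31 May 2002.
Later of the two: 28 February 2005.
Prosecution Delay Deduction: −126 days → 25 October 2004.

October 25, 2004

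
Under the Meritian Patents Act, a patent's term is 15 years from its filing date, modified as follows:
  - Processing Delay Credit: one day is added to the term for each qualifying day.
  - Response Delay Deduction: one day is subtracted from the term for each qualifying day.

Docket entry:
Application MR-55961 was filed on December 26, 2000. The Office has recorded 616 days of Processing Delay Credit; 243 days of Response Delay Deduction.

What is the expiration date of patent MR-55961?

2017-01-02

Base term: filing date + 15 years → 26 December 2015.
Processing Delay Credit: +616 days → 2 September 2017.
Response Delay Deduction: −243 days → 2 January 2017.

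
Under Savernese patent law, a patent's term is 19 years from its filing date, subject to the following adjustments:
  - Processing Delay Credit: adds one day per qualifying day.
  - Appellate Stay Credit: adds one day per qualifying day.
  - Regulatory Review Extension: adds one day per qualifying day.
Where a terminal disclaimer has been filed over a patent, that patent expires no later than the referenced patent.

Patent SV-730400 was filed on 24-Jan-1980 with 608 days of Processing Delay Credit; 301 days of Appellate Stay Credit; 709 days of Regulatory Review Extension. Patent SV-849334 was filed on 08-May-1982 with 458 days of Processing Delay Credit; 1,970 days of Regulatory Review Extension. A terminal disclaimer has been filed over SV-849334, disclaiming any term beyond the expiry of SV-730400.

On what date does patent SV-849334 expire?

June 30, 2003

Natural term of SV-849334:
  Base: filing + 19 years → 8 May 2001.
  Processing Delay Credit: +458 days → 9 August 2002.
  Regulatory Review Extension: +1970 days → 31 December 2007.
Expiry of referenced patent SV-730400:
  Base: filing + 19 years → 24 January 1999.
  Processing Delay Credit: +608 days → 23 September 2000.
  Appellate Stay Credit: +301 days → 21 July 2001.
  Regulatory Review Extension: +709 days → 30 June 2003.
Terminal disclaimer: SV-849334 expires on the earlier of 31 December 2007 and 30 June 2003.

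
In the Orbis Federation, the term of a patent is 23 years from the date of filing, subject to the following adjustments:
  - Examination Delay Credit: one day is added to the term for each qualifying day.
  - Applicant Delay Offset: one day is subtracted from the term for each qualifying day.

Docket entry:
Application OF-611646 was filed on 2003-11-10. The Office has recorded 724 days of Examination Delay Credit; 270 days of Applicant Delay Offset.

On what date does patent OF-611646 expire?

2028-02-07

Base term: filing date + 23 years → 10 November 2026.
Examination Delay Credit: +724 days → 3 November 2028.
Applicant Delay Offset: −270 days → 7 February 2028.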